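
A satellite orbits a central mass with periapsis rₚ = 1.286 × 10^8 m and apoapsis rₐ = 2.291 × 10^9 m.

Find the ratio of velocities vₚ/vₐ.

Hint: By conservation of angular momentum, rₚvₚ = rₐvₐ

Conservation of angular momentum gives rₚvₚ = rₐvₐ, so vₚ/vₐ = rₐ/rₚ.
vₚ/vₐ = 2.291e+09 / 1.286e+08 ≈ 17.81.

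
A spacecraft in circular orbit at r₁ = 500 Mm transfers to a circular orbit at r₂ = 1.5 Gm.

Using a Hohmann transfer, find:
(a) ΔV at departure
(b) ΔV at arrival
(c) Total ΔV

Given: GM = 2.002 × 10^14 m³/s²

Convert to SI: r₁ = 500 Mm = 5e+08 m; r₂ = 1.5 Gm = 1.5e+09 m.
Transfer semi-major axis: a_t = (r₁ + r₂)/2 = (5e+08 + 1.5e+09)/2 = 1e+09 m.
Circular speeds: v₁ = √(GM/r₁) = 632.772 m/s, v₂ = √(GM/r₂) = 365.331 m/s.
Transfer speeds (vis-viva v² = GM(2/r − 1/a_t)): v₁ᵗ = 774.984 m/s, v₂ᵗ = 258.328 m/s.
(a) ΔV₁ = |v₁ᵗ − v₁| ≈ 142.2 m/s = 142.2 m/s.
(b) ΔV₂ = |v₂ − v₂ᵗ| ≈ 107 m/s = 107 m/s.
(c) ΔV_total = ΔV₁ + ΔV₂ ≈ 249.2 m/s = 249.2 m/s.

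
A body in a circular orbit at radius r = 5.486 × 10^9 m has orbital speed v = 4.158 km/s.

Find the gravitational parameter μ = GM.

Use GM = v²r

Convert to SI: v = 4.158 km/s = 4158 m/s.
For a circular orbit v² = GM/r, so GM = v² · r.
GM = (4158)² · 5.486e+09 m³/s² ≈ 9.485e+16 m³/s² = 9.485 × 10^16 m³/s².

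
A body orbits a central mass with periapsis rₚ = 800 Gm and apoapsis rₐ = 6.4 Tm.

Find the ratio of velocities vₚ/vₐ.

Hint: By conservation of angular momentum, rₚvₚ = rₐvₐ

Convert to SI: rₚ = 800 Gm = 8e+11 m; rₐ = 6.4 Tm = 6.4e+12 m.
Conservation of angular momentum gives rₚvₚ = rₐvₐ, so vₚ/vₐ = rₐ/rₚ.
vₚ/vₐ = 6.4e+12 / 8e+11 ≈ 8.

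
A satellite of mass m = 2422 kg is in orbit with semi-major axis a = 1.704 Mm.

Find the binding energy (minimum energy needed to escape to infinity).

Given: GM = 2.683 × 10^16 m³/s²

Convert to SI: a = 1.704 Mm = 1.704e+06 m.
Total orbital energy is E = −GMm/(2a); binding energy is E_bind = −E = GMm/(2a).
E_bind = 2.683e+16 · 2422 / (2 · 1.704e+06) J ≈ 1.907e+13 J = 19.07 TJ.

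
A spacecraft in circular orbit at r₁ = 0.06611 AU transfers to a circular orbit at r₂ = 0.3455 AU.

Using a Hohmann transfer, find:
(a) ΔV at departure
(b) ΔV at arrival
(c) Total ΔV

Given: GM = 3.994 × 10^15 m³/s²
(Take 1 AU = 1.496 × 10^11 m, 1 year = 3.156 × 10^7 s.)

Convert to SI: r₁ = 0.06611 AU = 9.89006e+09 m; r₂ = 0.3455 AU = 5.16868e+10 m.
Transfer semi-major axis: a_t = (r₁ + r₂)/2 = (9.89006e+09 + 5.16868e+10)/2 = 3.07884e+10 m.
Circular speeds: v₁ = √(GM/r₁) = 635.484 m/s, v₂ = √(GM/r₂) = 277.98 m/s.
Transfer speeds (vis-viva v² = GM(2/r − 1/a_t)): v₁ᵗ = 823.381 m/s, v₂ᵗ = 157.551 m/s.
(a) ΔV₁ = |v₁ᵗ − v₁| ≈ 187.9 m/s = 0.03964 AU/year.
(b) ΔV₂ = |v₂ − v₂ᵗ| ≈ 120.4 m/s = 0.02541 AU/year.
(c) ΔV_total = ΔV₁ + ΔV₂ ≈ 308.3 m/s = 0.06505 AU/year.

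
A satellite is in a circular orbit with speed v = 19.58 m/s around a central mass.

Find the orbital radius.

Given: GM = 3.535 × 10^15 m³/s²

For a circular orbit, v² = GM / r, so r = GM / v².
r = 3.535e+15 / (19.58)² m ≈ 9.221e+12 m = 9.221 Tm.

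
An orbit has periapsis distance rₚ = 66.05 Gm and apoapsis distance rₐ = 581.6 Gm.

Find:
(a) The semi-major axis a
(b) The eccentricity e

Convert to SI: rₚ = 66.05 Gm = 6.605e+10 m; rₐ = 581.6 Gm = 5.816e+11 m.
(a) a = (rₚ + rₐ) / 2 = (6.605e+10 + 5.816e+11) / 2 ≈ 3.238e+11 m = 323.8 Gm.
(b) e = (rₐ − rₚ) / (rₐ + rₚ) = (5.816e+11 − 6.605e+10) / (5.816e+11 + 6.605e+10) ≈ 0.796.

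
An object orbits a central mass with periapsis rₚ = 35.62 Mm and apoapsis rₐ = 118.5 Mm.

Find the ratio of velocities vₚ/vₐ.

Convert to SI: rₚ = 35.62 Mm = 3.562e+07 m; rₐ = 118.5 Mm = 1.185e+08 m.
Conservation of angular momentum gives rₚvₚ = rₐvₐ, so vₚ/vₐ = rₐ/rₚ.
vₚ/vₐ = 1.185e+08 / 3.562e+07 ≈ 3.327.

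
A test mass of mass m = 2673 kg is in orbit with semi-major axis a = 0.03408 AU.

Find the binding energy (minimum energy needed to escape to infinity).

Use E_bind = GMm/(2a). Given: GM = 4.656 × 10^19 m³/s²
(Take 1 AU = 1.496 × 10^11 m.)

Convert to SI: a = 0.03408 AU = 5.09837e+09 m.
Total orbital energy is E = −GMm/(2a); binding energy is E_bind = −E = GMm/(2a).
E_bind = 4.656e+19 · 2673 / (2 · 5.09837e+09) J ≈ 1.221e+13 J = 12.21 TJ.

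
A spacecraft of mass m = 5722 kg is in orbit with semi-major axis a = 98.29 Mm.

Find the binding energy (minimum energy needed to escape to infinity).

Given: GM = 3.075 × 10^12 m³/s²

Convert to SI: a = 98.29 Mm = 9.829e+07 m.
Total orbital energy is E = −GMm/(2a); binding energy is E_bind = −E = GMm/(2a).
E_bind = 3.075e+12 · 5722 / (2 · 9.829e+07) J ≈ 8.951e+07 J = 89.51 MJ.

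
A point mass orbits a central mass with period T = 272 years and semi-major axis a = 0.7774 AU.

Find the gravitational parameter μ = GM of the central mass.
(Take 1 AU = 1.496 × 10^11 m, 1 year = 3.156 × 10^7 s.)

Convert to SI: T = 272 years = 8.58432e+09 s; a = 0.7774 AU = 1.16299e+11 m.
GM = 4π² · a³ / T².
GM = 4π² · (1.16299e+11)³ / (8.58432e+09)² m³/s² ≈ 8.427e+14 m³/s² = 8.427 × 10^14 m³/s².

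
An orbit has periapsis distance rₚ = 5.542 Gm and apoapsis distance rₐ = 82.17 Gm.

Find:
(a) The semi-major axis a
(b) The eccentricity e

Convert to SI: rₚ = 5.542 Gm = 5.542e+09 m; rₐ = 82.17 Gm = 8.217e+10 m.
(a) a = (rₚ + rₐ) / 2 = (5.542e+09 + 8.217e+10) / 2 ≈ 4.386e+10 m = 43.86 Gm.
(b) e = (rₐ − rₚ) / (rₐ + rₚ) = (8.217e+10 − 5.542e+09) / (8.217e+10 + 5.542e+09) ≈ 0.8736.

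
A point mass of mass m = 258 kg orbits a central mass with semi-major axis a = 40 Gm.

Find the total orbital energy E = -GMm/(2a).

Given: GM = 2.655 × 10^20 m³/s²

Convert to SI: a = 40 Gm = 4e+10 m.
E = −GMm / (2a).
E = −2.655e+20 · 258 / (2 · 4e+10) J ≈ -8.562e+11 J = -856.2 GJ.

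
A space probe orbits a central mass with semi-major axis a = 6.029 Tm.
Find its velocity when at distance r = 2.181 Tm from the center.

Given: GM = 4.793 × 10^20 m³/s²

Convert to SI: a = 6.029 Tm = 6.029e+12 m; r = 2.181 Tm = 2.181e+12 m.
Vis-viva: v = √(GM · (2/r − 1/a)).
2/r − 1/a = 2/2.181e+12 − 1/6.029e+12 = 7.51146e-13 m⁻¹.
v = √(4.793e+20 · 7.51146e-13) m/s ≈ 1.897e+04 m/s = 18.97 km/s.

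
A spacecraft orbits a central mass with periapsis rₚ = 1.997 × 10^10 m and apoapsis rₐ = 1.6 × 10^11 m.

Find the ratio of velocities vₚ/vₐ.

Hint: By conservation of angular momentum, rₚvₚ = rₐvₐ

Conservation of angular momentum gives rₚvₚ = rₐvₐ, so vₚ/vₐ = rₐ/rₚ.
vₚ/vₐ = 1.6e+11 / 1.997e+10 ≈ 8.012.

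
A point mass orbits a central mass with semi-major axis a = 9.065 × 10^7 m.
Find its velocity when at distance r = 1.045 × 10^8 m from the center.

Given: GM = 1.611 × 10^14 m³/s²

Vis-viva: v = √(GM · (2/r − 1/a)).
2/r − 1/a = 2/1.045e+08 − 1/9.065e+07 = 8.10732e-09 m⁻¹.
v = √(1.611e+14 · 8.10732e-09) m/s ≈ 1143 m/s = 1.143 km/s.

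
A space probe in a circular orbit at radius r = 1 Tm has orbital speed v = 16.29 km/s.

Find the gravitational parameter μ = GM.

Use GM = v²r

Convert to SI: r = 1 Tm = 1e+12 m; v = 16.29 km/s = 16290 m/s.
For a circular orbit v² = GM/r, so GM = v² · r.
GM = (16290)² · 1e+12 m³/s² ≈ 2.654e+20 m³/s² = 2.654 × 10^20 m³/s².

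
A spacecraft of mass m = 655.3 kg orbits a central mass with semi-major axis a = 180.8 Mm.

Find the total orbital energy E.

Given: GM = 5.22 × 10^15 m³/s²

Convert to SI: a = 180.8 Mm = 1.808e+08 m.
E = −GMm / (2a).
E = −5.22e+15 · 655.3 / (2 · 1.808e+08) J ≈ -9.46e+09 J = -9.46 GJ.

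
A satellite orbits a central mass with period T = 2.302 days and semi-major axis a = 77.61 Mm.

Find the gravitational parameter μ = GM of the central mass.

Convert to SI: T = 2.302 days = 198893 s; a = 77.61 Mm = 7.761e+07 m.
GM = 4π² · a³ / T².
GM = 4π² · (7.761e+07)³ / (198893)² m³/s² ≈ 4.665e+14 m³/s² = 4.665 × 10^14 m³/s².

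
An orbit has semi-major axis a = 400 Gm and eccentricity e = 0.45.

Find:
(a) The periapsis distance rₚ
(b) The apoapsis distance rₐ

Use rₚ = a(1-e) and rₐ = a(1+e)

Convert to SI: a = 400 Gm = 4e+11 m.
(a) rₚ = a(1 − e) = 4e+11 · (1 − 0.45) = 4e+11 · 0.55 ≈ 2.2e+11 m = 220 Gm.
(b) rₐ = a(1 + e) = 4e+11 · (1 + 0.45) = 4e+11 · 1.45 ≈ 5.8e+11 m = 580 Gm.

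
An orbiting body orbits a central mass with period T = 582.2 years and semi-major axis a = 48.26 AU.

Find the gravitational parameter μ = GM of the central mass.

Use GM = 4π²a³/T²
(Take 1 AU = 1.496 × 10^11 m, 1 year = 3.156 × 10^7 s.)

Convert to SI: T = 582.2 years = 1.83742e+10 s; a = 48.26 AU = 7.2197e+12 m.
GM = 4π² · a³ / T².
GM = 4π² · (7.2197e+12)³ / (1.83742e+10)² m³/s² ≈ 4.4e+19 m³/s² = 4.4 × 10^19 m³/s².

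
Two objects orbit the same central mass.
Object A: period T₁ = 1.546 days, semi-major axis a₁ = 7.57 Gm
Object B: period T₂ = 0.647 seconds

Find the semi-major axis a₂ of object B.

Convert to SI: T₁ = 1.546 days = 133574 s; a₁ = 7.57 Gm = 7.57e+09 m.
Kepler's third law: (T₁/T₂)² = (a₁/a₂)³ ⇒ a₂ = a₁ · (T₂/T₁)^(2/3).
T₂/T₁ = 0.647 / 133574 = 4.84374e-06.
a₂ = 7.57e+09 · (4.84374e-06)^(2/3) m ≈ 2.167e+06 m = 2.167 Mm.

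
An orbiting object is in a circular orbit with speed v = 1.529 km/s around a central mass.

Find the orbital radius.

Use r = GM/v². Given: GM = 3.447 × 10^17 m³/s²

Convert to SI: v = 1.529 km/s = 1529 m/s.
For a circular orbit, v² = GM / r, so r = GM / v².
r = 3.447e+17 / (1529)² m ≈ 1.474e+11 m = 147.4 Gm.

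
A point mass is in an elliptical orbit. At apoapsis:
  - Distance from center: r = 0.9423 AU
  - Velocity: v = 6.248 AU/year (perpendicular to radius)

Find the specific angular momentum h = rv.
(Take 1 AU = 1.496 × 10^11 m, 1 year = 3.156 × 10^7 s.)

Convert to SI: r = 0.9423 AU = 1.40968e+11 m; v = 6.248 AU/year = 29616.6 m/s.
With v perpendicular to r, h = r · v.
h = 1.40968e+11 · 29616.6 m²/s ≈ 4.175e+15 m²/s.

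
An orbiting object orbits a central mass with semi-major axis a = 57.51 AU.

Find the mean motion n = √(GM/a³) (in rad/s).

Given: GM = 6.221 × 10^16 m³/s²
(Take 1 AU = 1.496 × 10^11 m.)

Convert to SI: a = 57.51 AU = 8.6035e+12 m.
n = √(GM / a³).
n = √(6.221e+16 / (8.6035e+12)³) rad/s ≈ 9.884e-12 rad/s.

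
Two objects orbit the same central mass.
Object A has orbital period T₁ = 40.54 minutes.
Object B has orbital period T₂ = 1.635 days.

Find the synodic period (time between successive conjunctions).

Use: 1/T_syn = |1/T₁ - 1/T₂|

Convert to SI: T₁ = 40.54 minutes = 2432.4 s; T₂ = 1.635 days = 141264 s.
T_syn = |T₁ · T₂ / (T₁ − T₂)|.
T_syn = |2432.4 · 141264 / (2432.4 − 141264)| s ≈ 2475 s = 41.25 minutes.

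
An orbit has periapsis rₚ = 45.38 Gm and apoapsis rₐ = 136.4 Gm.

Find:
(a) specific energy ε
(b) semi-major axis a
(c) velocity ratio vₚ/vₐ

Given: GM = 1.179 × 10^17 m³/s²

Convert to SI: rₚ = 45.38 Gm = 4.538e+10 m; rₐ = 136.4 Gm = 1.364e+11 m.
(a) With a = (rₚ + rₐ)/2 = 9.089e+10 m, ε = −GM/(2a) = −1.179e+17/(2 · 9.089e+10) J/kg ≈ -6.486e+05 J/kg
(b) a = (rₚ + rₐ)/2 = (4.538e+10 + 1.364e+11)/2 ≈ 9.089e+10 m
(c) Conservation of angular momentum (rₚvₚ = rₐvₐ) gives vₚ/vₐ = rₐ/rₚ = 1.364e+11/4.538e+10 ≈ 3.006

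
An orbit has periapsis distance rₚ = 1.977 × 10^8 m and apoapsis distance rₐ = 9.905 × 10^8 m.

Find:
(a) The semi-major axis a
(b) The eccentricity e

(a) a = (rₚ + rₐ) / 2 = (1.977e+08 + 9.905e+08) / 2 ≈ 5.941e+08 m = 5.941 × 10^8 m.
(b) e = (rₐ − rₚ) / (rₐ + rₚ) = (9.905e+08 − 1.977e+08) / (9.905e+08 + 1.977e+08) ≈ 0.6672.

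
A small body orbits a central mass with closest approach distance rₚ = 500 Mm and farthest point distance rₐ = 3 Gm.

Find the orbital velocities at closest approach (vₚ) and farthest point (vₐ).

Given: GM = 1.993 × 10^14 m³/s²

Convert to SI: rₚ = 500 Mm = 5e+08 m; rₐ = 3 Gm = 3e+09 m.
Use the vis-viva equation v² = GM(2/r − 1/a) with a = (rₚ + rₐ)/2 = (5e+08 + 3e+09)/2 = 1.75e+09 m.
vₚ = √(GM · (2/rₚ − 1/a)) = √(1.993e+14 · (2/5e+08 − 1/1.75e+09)) m/s ≈ 826.6 m/s = 826.6 m/s.
vₐ = √(GM · (2/rₐ − 1/a)) = √(1.993e+14 · (2/3e+09 − 1/1.75e+09)) m/s ≈ 137.8 m/s = 137.8 m/s.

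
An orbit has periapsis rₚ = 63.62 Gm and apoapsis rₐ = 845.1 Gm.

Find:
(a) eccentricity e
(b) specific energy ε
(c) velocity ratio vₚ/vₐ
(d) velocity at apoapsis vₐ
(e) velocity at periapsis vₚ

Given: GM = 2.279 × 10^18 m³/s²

Convert to SI: rₚ = 63.62 Gm = 6.362e+10 m; rₐ = 845.1 Gm = 8.451e+11 m.
(a) e = (rₐ − rₚ)/(rₐ + rₚ) = (8.451e+11 − 6.362e+10)/(8.451e+11 + 6.362e+10) ≈ 0.86
(b) With a = (rₚ + rₐ)/2 = 4.5436e+11 m, ε = −GM/(2a) = −2.279e+18/(2 · 4.5436e+11) J/kg ≈ -2.508e+06 J/kg
(c) Conservation of angular momentum (rₚvₚ = rₐvₐ) gives vₚ/vₐ = rₐ/rₚ = 8.451e+11/6.362e+10 ≈ 13.28
(d) With a = (rₚ + rₐ)/2 = 4.5436e+11 m, vₐ = √(GM (2/rₐ − 1/a)) = √(2.279e+18 · (2/8.451e+11 − 1/4.5436e+11)) m/s ≈ 614.5 m/s
(e) With a = (rₚ + rₐ)/2 = 4.5436e+11 m, vₚ = √(GM (2/rₚ − 1/a)) = √(2.279e+18 · (2/6.362e+10 − 1/4.5436e+11)) m/s ≈ 8163 m/s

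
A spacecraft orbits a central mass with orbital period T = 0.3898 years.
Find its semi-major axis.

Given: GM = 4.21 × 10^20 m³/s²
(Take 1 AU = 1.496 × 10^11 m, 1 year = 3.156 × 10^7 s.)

Convert to SI: T = 0.3898 years = 1.23021e+07 s.
Invert Kepler's third law: a = (GM · T² / (4π²))^(1/3).
Substituting T = 1.23021e+07 s and GM = 4.21e+20 m³/s²:
a = (4.21e+20 · (1.23021e+07)² / (4π²))^(1/3) m
a ≈ 1.173e+11 m = 0.7841 AU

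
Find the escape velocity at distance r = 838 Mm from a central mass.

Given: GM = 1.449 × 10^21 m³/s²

Convert to SI: r = 838 Mm = 8.38e+08 m.
Escape velocity comes from setting total energy to zero: ½v² − GM/r = 0 ⇒ v_esc = √(2GM / r).
v_esc = √(2 · 1.449e+21 / 8.38e+08) m/s ≈ 1.86e+06 m/s = 1860 km/s.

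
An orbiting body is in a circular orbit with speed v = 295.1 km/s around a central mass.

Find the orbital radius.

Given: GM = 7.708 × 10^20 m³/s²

Convert to SI: v = 295.1 km/s = 295100 m/s.
For a circular orbit, v² = GM / r, so r = GM / v².
r = 7.708e+20 / (295100)² m ≈ 8.851e+09 m = 8.851 Gm.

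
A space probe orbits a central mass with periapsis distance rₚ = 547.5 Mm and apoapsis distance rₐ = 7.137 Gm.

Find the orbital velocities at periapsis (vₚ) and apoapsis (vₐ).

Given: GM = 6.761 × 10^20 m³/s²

Convert to SI: rₚ = 547.5 Mm = 5.475e+08 m; rₐ = 7.137 Gm = 7.137e+09 m.
Use the vis-viva equation v² = GM(2/r − 1/a) with a = (rₚ + rₐ)/2 = (5.475e+08 + 7.137e+09)/2 = 3.84225e+09 m.
vₚ = √(GM · (2/rₚ − 1/a)) = √(6.761e+20 · (2/5.475e+08 − 1/3.84225e+09)) m/s ≈ 1.515e+06 m/s = 1515 km/s.
vₐ = √(GM · (2/rₐ − 1/a)) = √(6.761e+20 · (2/7.137e+09 − 1/3.84225e+09)) m/s ≈ 1.162e+05 m/s = 116.2 km/s.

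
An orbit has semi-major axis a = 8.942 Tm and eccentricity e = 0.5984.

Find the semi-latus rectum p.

Convert to SI: a = 8.942 Tm = 8.942e+12 m.
p = a (1 − e²).
p = 8.942e+12 · (1 − (0.5984)²) = 8.942e+12 · 0.641917 ≈ 5.74e+12 m = 5.74 Tm.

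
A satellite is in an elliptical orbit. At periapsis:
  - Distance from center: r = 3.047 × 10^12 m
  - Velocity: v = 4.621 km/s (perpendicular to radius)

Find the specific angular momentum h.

Convert to SI: v = 4.621 km/s = 4621 m/s.
With v perpendicular to r, h = r · v.
h = 3.047e+12 · 4621 m²/s ≈ 1.408e+16 m²/s.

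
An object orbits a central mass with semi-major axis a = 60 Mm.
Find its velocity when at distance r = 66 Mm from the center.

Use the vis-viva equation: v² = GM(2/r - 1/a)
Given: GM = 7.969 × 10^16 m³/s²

Convert to SI: a = 60 Mm = 6e+07 m; r = 66 Mm = 6.6e+07 m.
Vis-viva: v = √(GM · (2/r − 1/a)).
2/r − 1/a = 2/6.6e+07 − 1/6e+07 = 1.36364e-08 m⁻¹.
v = √(7.969e+16 · 1.36364e-08) m/s ≈ 3.296e+04 m/s = 32.96 km/s.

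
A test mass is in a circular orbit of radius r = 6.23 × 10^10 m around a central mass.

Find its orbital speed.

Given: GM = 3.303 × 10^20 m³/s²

For a circular orbit, gravity supplies the centripetal force, so v = √(GM / r).
v = √(3.303e+20 / 6.23e+10) m/s ≈ 7.281e+04 m/s = 72.81 km/s.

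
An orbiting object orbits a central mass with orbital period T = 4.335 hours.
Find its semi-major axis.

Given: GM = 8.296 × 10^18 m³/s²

Convert to SI: T = 4.335 hours = 15606 s.
Invert Kepler's third law: a = (GM · T² / (4π²))^(1/3).
Substituting T = 15606 s and GM = 8.296e+18 m³/s²:
a = (8.296e+18 · (15606)² / (4π²))^(1/3) m
a ≈ 3.713e+08 m = 371.3 Mm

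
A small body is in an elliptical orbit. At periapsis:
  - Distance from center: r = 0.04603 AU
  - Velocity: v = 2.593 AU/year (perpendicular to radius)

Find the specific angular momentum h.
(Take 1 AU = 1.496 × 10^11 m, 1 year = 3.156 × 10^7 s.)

Convert to SI: r = 0.04603 AU = 6.88609e+09 m; v = 2.593 AU/year = 12291.3 m/s.
With v perpendicular to r, h = r · v.
h = 6.88609e+09 · 12291.3 m²/s ≈ 8.464e+13 m²/s.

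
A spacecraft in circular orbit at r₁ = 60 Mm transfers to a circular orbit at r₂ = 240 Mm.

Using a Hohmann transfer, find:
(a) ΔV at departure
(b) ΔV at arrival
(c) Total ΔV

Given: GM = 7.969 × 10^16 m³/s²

Convert to SI: r₁ = 60 Mm = 6e+07 m; r₂ = 240 Mm = 2.4e+08 m.
Transfer semi-major axis: a_t = (r₁ + r₂)/2 = (6e+07 + 2.4e+08)/2 = 1.5e+08 m.
Circular speeds: v₁ = √(GM/r₁) = 36444 m/s, v₂ = √(GM/r₂) = 18222 m/s.
Transfer speeds (vis-viva v² = GM(2/r − 1/a_t)): v₁ᵗ = 46098.4 m/s, v₂ᵗ = 11524.6 m/s.
(a) ΔV₁ = |v₁ᵗ − v₁| ≈ 9654 m/s = 9.654 km/s.
(b) ΔV₂ = |v₂ − v₂ᵗ| ≈ 6697 m/s = 6.697 km/s.
(c) ΔV_total = ΔV₁ + ΔV₂ ≈ 1.635e+04 m/s = 16.35 km/s.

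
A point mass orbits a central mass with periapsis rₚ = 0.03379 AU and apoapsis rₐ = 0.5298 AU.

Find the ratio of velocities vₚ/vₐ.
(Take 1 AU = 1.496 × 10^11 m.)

Convert to SI: rₚ = 0.03379 AU = 5.05498e+09 m; rₐ = 0.5298 AU = 7.92581e+10 m.
Conservation of angular momentum gives rₚvₚ = rₐvₐ, so vₚ/vₐ = rₐ/rₚ.
vₚ/vₐ = 7.92581e+10 / 5.05498e+09 ≈ 15.68.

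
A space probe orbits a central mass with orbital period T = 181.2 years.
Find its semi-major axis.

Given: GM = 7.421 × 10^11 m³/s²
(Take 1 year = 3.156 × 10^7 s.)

Convert to SI: T = 181.2 years = 5.71867e+09 s.
Invert Kepler's third law: a = (GM · T² / (4π²))^(1/3).
Substituting T = 5.71867e+09 s and GM = 7.421e+11 m³/s²:
a = (7.421e+11 · (5.71867e+09)² / (4π²))^(1/3) m
a ≈ 8.503e+09 m = 8.503 Gm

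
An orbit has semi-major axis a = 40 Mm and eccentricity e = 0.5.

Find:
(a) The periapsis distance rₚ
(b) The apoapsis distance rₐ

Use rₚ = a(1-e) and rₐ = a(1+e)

Convert to SI: a = 40 Mm = 4e+07 m.
(a) rₚ = a(1 − e) = 4e+07 · (1 − 0.5) = 4e+07 · 0.5 ≈ 2e+07 m = 20 Mm.
(b) rₐ = a(1 + e) = 4e+07 · (1 + 0.5) = 4e+07 · 1.5 ≈ 6e+07 m = 60 Mm.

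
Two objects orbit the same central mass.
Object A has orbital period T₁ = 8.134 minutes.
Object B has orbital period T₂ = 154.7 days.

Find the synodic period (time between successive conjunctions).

Convert to SI: T₁ = 8.134 minutes = 488.04 s; T₂ = 154.7 days = 1.33661e+07 s.
T_syn = |T₁ · T₂ / (T₁ − T₂)|.
T_syn = |488.04 · 1.33661e+07 / (488.04 − 1.33661e+07)| s ≈ 488.1 s = 8.134 minutes.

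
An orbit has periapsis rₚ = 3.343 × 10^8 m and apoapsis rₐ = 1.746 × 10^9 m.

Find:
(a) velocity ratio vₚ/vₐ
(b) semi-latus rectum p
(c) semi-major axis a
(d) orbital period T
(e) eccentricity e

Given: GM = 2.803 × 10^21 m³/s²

(a) Conservation of angular momentum (rₚvₚ = rₐvₐ) gives vₚ/vₐ = rₐ/rₚ = 1.746e+09/3.343e+08 ≈ 5.223
(b) From a = (rₚ + rₐ)/2 = 1.04015e+09 m and e = (rₐ − rₚ)/(rₐ + rₚ) = 0.678604, p = a(1 − e²) = 1.04015e+09 · (1 − (0.678604)²) ≈ 5.612e+08 m
(c) a = (rₚ + rₐ)/2 = (3.343e+08 + 1.746e+09)/2 ≈ 1.04e+09 m
(d) With a = (rₚ + rₐ)/2 = 1.04015e+09 m, T = 2π √(a³/GM) = 2π √((1.04015e+09)³/2.803e+21) s ≈ 3981 s
(e) e = (rₐ − rₚ)/(rₐ + rₚ) = (1.746e+09 − 3.343e+08)/(1.746e+09 + 3.343e+08) ≈ 0.6786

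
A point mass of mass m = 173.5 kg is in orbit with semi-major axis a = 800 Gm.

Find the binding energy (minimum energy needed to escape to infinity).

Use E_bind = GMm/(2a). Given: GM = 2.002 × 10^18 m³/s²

Convert to SI: a = 800 Gm = 8e+11 m.
Total orbital energy is E = −GMm/(2a); binding energy is E_bind = −E = GMm/(2a).
E_bind = 2.002e+18 · 173.5 / (2 · 8e+11) J ≈ 2.171e+08 J = 217.1 MJ.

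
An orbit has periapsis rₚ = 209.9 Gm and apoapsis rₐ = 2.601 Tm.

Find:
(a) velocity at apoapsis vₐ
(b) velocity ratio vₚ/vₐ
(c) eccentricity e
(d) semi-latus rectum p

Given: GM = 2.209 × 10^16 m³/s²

Convert to SI: rₚ = 209.9 Gm = 2.099e+11 m; rₐ = 2.601 Tm = 2.601e+12 m.
(a) With a = (rₚ + rₐ)/2 = 1.40545e+12 m, vₐ = √(GM (2/rₐ − 1/a)) = √(2.209e+16 · (2/2.601e+12 − 1/1.40545e+12)) m/s ≈ 35.61 m/s
(b) Conservation of angular momentum (rₚvₚ = rₐvₐ) gives vₚ/vₐ = rₐ/rₚ = 2.601e+12/2.099e+11 ≈ 12.39
(c) e = (rₐ − rₚ)/(rₐ + rₚ) = (2.601e+12 − 2.099e+11)/(2.601e+12 + 2.099e+11) ≈ 0.8507
(d) From a = (rₚ + rₐ)/2 = 1.40545e+12 m and e = (rₐ − rₚ)/(rₐ + rₚ) = 0.850653, p = a(1 − e²) = 1.40545e+12 · (1 − (0.850653)²) ≈ 3.885e+11 m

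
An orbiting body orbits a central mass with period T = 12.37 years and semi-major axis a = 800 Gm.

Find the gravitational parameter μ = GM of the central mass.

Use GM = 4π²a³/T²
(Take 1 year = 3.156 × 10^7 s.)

Convert to SI: T = 12.37 years = 3.90397e+08 s; a = 800 Gm = 8e+11 m.
GM = 4π² · a³ / T².
GM = 4π² · (8e+11)³ / (3.90397e+08)² m³/s² ≈ 1.326e+20 m³/s² = 1.326 × 10^20 m³/s².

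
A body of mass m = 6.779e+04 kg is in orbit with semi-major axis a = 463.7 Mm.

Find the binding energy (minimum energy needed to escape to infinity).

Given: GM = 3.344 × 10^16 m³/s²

Convert to SI: a = 463.7 Mm = 4.637e+08 m.
Total orbital energy is E = −GMm/(2a); binding energy is E_bind = −E = GMm/(2a).
E_bind = 3.344e+16 · 6.779e+04 / (2 · 4.637e+08) J ≈ 2.444e+12 J = 2.444 TJ.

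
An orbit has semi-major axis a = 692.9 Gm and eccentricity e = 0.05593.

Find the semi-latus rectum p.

Convert to SI: a = 692.9 Gm = 6.929e+11 m.
p = a (1 − e²).
p = 6.929e+11 · (1 − (0.05593)²) = 6.929e+11 · 0.996872 ≈ 6.907e+11 m = 690.7 Gm.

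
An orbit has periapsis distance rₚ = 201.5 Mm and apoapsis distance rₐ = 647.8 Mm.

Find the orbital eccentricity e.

Convert to SI: rₚ = 201.5 Mm = 2.015e+08 m; rₐ = 647.8 Mm = 6.478e+08 m.
e = (rₐ − rₚ) / (rₐ + rₚ).
e = (6.478e+08 − 2.015e+08) / (6.478e+08 + 2.015e+08) = 4.463e+08 / 8.493e+08 ≈ 0.5255.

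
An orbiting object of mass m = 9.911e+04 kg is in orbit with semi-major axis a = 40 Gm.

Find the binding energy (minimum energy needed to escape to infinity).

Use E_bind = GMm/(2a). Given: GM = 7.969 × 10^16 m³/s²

Convert to SI: a = 40 Gm = 4e+10 m.
Total orbital energy is E = −GMm/(2a); binding energy is E_bind = −E = GMm/(2a).
E_bind = 7.969e+16 · 9.911e+04 / (2 · 4e+10) J ≈ 9.873e+10 J = 98.73 GJ.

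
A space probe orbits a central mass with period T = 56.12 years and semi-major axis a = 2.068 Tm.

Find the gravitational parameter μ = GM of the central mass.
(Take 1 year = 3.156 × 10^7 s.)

Convert to SI: T = 56.12 years = 1.77115e+09 s; a = 2.068 Tm = 2.068e+12 m.
GM = 4π² · a³ / T².
GM = 4π² · (2.068e+12)³ / (1.77115e+09)² m³/s² ≈ 1.113e+20 m³/s² = 1.113 × 10^20 m³/s².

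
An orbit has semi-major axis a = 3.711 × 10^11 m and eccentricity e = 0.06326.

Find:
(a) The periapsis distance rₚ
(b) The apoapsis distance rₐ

(a) rₚ = a(1 − e) = 3.711e+11 · (1 − 0.06326) = 3.711e+11 · 0.93674 ≈ 3.476e+11 m = 3.476 × 10^11 m.
(b) rₐ = a(1 + e) = 3.711e+11 · (1 + 0.06326) = 3.711e+11 · 1.06326 ≈ 3.946e+11 m = 3.946 × 10^11 m.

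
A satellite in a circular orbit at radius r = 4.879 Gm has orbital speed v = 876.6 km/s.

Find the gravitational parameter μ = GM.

Convert to SI: r = 4.879 Gm = 4.879e+09 m; v = 876.6 km/s = 876600 m/s.
For a circular orbit v² = GM/r, so GM = v² · r.
GM = (876600)² · 4.879e+09 m³/s² ≈ 3.749e+21 m³/s² = 3.749 × 10^21 m³/s².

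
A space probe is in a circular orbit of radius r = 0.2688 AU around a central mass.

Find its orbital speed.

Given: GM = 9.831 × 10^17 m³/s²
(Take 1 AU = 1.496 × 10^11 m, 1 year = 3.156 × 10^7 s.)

Convert to SI: r = 0.2688 AU = 4.02125e+10 m.
For a circular orbit, gravity supplies the centripetal force, so v = √(GM / r).
v = √(9.831e+17 / 4.02125e+10) m/s ≈ 4944 m/s = 1.043 AU/year.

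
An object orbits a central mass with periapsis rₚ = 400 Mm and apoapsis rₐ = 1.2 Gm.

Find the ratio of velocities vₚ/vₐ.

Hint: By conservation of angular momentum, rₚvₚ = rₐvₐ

Convert to SI: rₚ = 400 Mm = 4e+08 m; rₐ = 1.2 Gm = 1.2e+09 m.
Conservation of angular momentum gives rₚvₚ = rₐvₐ, so vₚ/vₐ = rₐ/rₚ.
vₚ/vₐ = 1.2e+09 / 4e+08 ≈ 3.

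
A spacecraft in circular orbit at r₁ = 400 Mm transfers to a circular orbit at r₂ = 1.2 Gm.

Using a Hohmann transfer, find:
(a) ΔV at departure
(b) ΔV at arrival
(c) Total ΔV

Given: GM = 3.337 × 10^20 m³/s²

Convert to SI: r₁ = 400 Mm = 4e+08 m; r₂ = 1.2 Gm = 1.2e+09 m.
Transfer semi-major axis: a_t = (r₁ + r₂)/2 = (4e+08 + 1.2e+09)/2 = 8e+08 m.
Circular speeds: v₁ = √(GM/r₁) = 913373 m/s, v₂ = √(GM/r₂) = 527336 m/s.
Transfer speeds (vis-viva v² = GM(2/r − 1/a_t)): v₁ᵗ = 1.11865e+06 m/s, v₂ᵗ = 372883 m/s.
(a) ΔV₁ = |v₁ᵗ − v₁| ≈ 2.053e+05 m/s = 205.3 km/s.
(b) ΔV₂ = |v₂ − v₂ᵗ| ≈ 1.545e+05 m/s = 154.5 km/s.
(c) ΔV_total = ΔV₁ + ΔV₂ ≈ 3.597e+05 m/s = 359.7 km/s.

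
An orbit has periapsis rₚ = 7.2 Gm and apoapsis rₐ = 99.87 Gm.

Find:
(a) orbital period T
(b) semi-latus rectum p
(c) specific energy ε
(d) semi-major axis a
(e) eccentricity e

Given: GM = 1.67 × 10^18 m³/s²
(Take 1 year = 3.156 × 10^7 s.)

Convert to SI: rₚ = 7.2 Gm = 7.2e+09 m; rₐ = 99.87 Gm = 9.987e+10 m.
(a) With a = (rₚ + rₐ)/2 = 5.3535e+10 m, T = 2π √(a³/GM) = 2π √((5.3535e+10)³/1.67e+18) s ≈ 6.023e+07 s
(b) From a = (rₚ + rₐ)/2 = 5.3535e+10 m and e = (rₐ − rₚ)/(rₐ + rₚ) = 0.865509, p = a(1 − e²) = 5.3535e+10 · (1 − (0.865509)²) ≈ 1.343e+10 m
(c) With a = (rₚ + rₐ)/2 = 5.3535e+10 m, ε = −GM/(2a) = −1.67e+18/(2 · 5.3535e+10) J/kg ≈ -1.56e+07 J/kg
(d) a = (rₚ + rₐ)/2 = (7.2e+09 + 9.987e+10)/2 ≈ 5.354e+10 m
(e) e = (rₐ − rₚ)/(rₐ + rₚ) = (9.987e+10 − 7.2e+09)/(9.987e+10 + 7.2e+09) ≈ 0.8655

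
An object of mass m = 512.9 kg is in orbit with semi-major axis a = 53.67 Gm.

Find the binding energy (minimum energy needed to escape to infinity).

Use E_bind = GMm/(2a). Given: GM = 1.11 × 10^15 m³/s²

Convert to SI: a = 53.67 Gm = 5.367e+10 m.
Total orbital energy is E = −GMm/(2a); binding energy is E_bind = −E = GMm/(2a).
E_bind = 1.11e+15 · 512.9 / (2 · 5.367e+10) J ≈ 5.304e+06 J = 5.304 MJ.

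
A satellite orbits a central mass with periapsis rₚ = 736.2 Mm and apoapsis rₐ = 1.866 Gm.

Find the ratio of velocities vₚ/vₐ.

Convert to SI: rₚ = 736.2 Mm = 7.362e+08 m; rₐ = 1.866 Gm = 1.866e+09 m.
Conservation of angular momentum gives rₚvₚ = rₐvₐ, so vₚ/vₐ = rₐ/rₚ.
vₚ/vₐ = 1.866e+09 / 7.362e+08 ≈ 2.535.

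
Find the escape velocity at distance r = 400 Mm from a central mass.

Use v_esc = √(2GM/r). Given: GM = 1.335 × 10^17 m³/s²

Convert to SI: r = 400 Mm = 4e+08 m.
Escape velocity comes from setting total energy to zero: ½v² − GM/r = 0 ⇒ v_esc = √(2GM / r).
v_esc = √(2 · 1.335e+17 / 4e+08) m/s ≈ 2.584e+04 m/s = 25.84 km/s.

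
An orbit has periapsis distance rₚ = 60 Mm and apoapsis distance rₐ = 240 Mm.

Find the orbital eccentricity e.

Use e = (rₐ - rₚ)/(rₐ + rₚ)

Convert to SI: rₚ = 60 Mm = 6e+07 m; rₐ = 240 Mm = 2.4e+08 m.
e = (rₐ − rₚ) / (rₐ + rₚ).
e = (2.4e+08 − 6e+07) / (2.4e+08 + 6e+07) = 1.8e+08 / 3e+08 ≈ 0.6.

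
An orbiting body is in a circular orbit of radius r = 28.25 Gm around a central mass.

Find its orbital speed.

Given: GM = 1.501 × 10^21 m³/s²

Convert to SI: r = 28.25 Gm = 2.825e+10 m.
For a circular orbit, gravity supplies the centripetal force, so v = √(GM / r).
v = √(1.501e+21 / 2.825e+10) m/s ≈ 2.305e+05 m/s = 230.5 km/s.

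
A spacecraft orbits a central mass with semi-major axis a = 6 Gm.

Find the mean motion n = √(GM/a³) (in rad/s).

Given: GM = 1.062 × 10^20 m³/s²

Convert to SI: a = 6 Gm = 6e+09 m.
n = √(GM / a³).
n = √(1.062e+20 / (6e+09)³) rad/s ≈ 2.217e-05 rad/s.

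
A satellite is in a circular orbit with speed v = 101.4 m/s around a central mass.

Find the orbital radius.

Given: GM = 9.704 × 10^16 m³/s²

For a circular orbit, v² = GM / r, so r = GM / v².
r = 9.704e+16 / (101.4)² m ≈ 9.438e+12 m = 9.438 Tm.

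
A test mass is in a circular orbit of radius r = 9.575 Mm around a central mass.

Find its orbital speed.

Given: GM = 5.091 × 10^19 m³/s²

Convert to SI: r = 9.575 Mm = 9.575e+06 m.
For a circular orbit, gravity supplies the centripetal force, so v = √(GM / r).
v = √(5.091e+19 / 9.575e+06) m/s ≈ 2.306e+06 m/s = 2306 km/s.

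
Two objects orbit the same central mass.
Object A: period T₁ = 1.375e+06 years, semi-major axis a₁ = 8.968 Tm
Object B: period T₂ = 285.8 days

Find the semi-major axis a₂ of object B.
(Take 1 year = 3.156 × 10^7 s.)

Convert to SI: T₁ = 1.375e+06 years = 4.3395e+13 s; a₁ = 8.968 Tm = 8.968e+12 m; T₂ = 285.8 days = 2.46931e+07 s.
Kepler's third law: (T₁/T₂)² = (a₁/a₂)³ ⇒ a₂ = a₁ · (T₂/T₁)^(2/3).
T₂/T₁ = 2.46931e+07 / 4.3395e+13 = 5.69031e-07.
a₂ = 8.968e+12 · (5.69031e-07)^(2/3) m ≈ 6.158e+08 m = 615.8 Mm.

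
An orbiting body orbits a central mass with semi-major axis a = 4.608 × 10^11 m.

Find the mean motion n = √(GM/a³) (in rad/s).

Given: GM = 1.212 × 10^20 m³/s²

n = √(GM / a³).
n = √(1.212e+20 / (4.608e+11)³) rad/s ≈ 3.52e-08 rad/s.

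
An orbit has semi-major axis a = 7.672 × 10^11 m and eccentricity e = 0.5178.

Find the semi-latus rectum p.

p = a (1 − e²).
p = 7.672e+11 · (1 − (0.5178)²) = 7.672e+11 · 0.731883 ≈ 5.615e+11 m = 5.615 × 10^11 m.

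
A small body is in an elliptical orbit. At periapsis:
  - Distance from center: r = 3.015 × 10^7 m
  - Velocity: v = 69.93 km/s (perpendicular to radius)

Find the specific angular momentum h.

Convert to SI: v = 69.93 km/s = 69930 m/s.
With v perpendicular to r, h = r · v.
h = 3.015e+07 · 69930 m²/s ≈ 2.108e+12 m²/s.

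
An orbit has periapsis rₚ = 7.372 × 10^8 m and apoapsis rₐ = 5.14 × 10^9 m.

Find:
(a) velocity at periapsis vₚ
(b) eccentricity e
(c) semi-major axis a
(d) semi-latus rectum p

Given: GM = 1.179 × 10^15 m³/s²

(a) With a = (rₚ + rₐ)/2 = 2.9386e+09 m, vₚ = √(GM (2/rₚ − 1/a)) = √(1.179e+15 · (2/7.372e+08 − 1/2.9386e+09)) m/s ≈ 1673 m/s
(b) e = (rₐ − rₚ)/(rₐ + rₚ) = (5.14e+09 − 7.372e+08)/(5.14e+09 + 7.372e+08) ≈ 0.7491
(c) a = (rₚ + rₐ)/2 = (7.372e+08 + 5.14e+09)/2 ≈ 2.939e+09 m
(d) From a = (rₚ + rₐ)/2 = 2.9386e+09 m and e = (rₐ − rₚ)/(rₐ + rₚ) = 0.749132, p = a(1 − e²) = 2.9386e+09 · (1 − (0.749132)²) ≈ 1.289e+09 m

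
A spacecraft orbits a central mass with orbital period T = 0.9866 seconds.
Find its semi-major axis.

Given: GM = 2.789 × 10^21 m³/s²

Invert Kepler's third law: a = (GM · T² / (4π²))^(1/3).
Substituting T = 0.9866 s and GM = 2.789e+21 m³/s²:
a = (2.789e+21 · (0.9866)² / (4π²))^(1/3) m
a ≈ 4.097e+06 m = 4.097 × 10^6 m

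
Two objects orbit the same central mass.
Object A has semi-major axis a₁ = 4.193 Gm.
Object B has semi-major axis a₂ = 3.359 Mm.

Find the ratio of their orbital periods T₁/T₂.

Convert to SI: a₁ = 4.193 Gm = 4.193e+09 m; a₂ = 3.359 Mm = 3.359e+06 m.
From Kepler's third law, (T₁/T₂)² = (a₁/a₂)³, so T₁/T₂ = (a₁/a₂)^(3/2).
a₁/a₂ = 4.193e+09 / 3.359e+06 = 1248.29.
T₁/T₂ = (1248.29)^(3/2) ≈ 4.41e+04.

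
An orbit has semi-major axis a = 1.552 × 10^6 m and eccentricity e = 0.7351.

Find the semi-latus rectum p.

p = a (1 − e²).
p = 1.552e+06 · (1 − (0.7351)²) = 1.552e+06 · 0.459628 ≈ 7.133e+05 m = 7.133 × 10^5 m.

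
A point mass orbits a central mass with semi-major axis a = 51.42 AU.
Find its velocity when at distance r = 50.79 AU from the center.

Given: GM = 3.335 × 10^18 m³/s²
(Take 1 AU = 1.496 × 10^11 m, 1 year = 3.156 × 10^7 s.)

Convert to SI: a = 51.42 AU = 7.69243e+12 m; r = 50.79 AU = 7.59818e+12 m.
Vis-viva: v = √(GM · (2/r − 1/a)).
2/r − 1/a = 2/7.59818e+12 − 1/7.69243e+12 = 1.33223e-13 m⁻¹.
v = √(3.335e+18 · 1.33223e-13) m/s ≈ 666.6 m/s = 0.1406 AU/year.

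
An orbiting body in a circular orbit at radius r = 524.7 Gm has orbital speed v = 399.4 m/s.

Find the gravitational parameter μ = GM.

Convert to SI: r = 524.7 Gm = 5.247e+11 m.
For a circular orbit v² = GM/r, so GM = v² · r.
GM = (399.4)² · 5.247e+11 m³/s² ≈ 8.37e+16 m³/s² = 8.37 × 10^16 m³/s².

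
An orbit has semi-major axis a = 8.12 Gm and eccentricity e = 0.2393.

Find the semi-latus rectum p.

Convert to SI: a = 8.12 Gm = 8.12e+09 m.
p = a (1 − e²).
p = 8.12e+09 · (1 − (0.2393)²) = 8.12e+09 · 0.942736 ≈ 7.655e+09 m = 7.655 Gm.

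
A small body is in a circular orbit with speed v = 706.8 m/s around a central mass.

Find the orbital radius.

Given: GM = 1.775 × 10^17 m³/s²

For a circular orbit, v² = GM / r, so r = GM / v².
r = 1.775e+17 / (706.8)² m ≈ 3.553e+11 m = 355.3 Gm.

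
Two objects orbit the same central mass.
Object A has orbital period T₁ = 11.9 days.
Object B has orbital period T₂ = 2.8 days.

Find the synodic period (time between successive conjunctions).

Convert to SI: T₁ = 11.9 days = 1.02816e+06 s; T₂ = 2.8 days = 241920 s.
T_syn = |T₁ · T₂ / (T₁ − T₂)|.
T_syn = |1.02816e+06 · 241920 / (1.02816e+06 − 241920)| s ≈ 3.164e+05 s = 3.662 days.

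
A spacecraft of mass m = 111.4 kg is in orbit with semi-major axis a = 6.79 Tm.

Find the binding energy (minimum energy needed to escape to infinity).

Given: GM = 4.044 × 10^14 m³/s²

Convert to SI: a = 6.79 Tm = 6.79e+12 m.
Total orbital energy is E = −GMm/(2a); binding energy is E_bind = −E = GMm/(2a).
E_bind = 4.044e+14 · 111.4 / (2 · 6.79e+12) J ≈ 3317 J = 3.317 kJ.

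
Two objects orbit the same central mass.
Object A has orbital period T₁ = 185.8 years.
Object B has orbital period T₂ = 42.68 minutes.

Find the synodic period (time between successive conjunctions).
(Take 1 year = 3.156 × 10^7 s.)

Convert to SI: T₁ = 185.8 years = 5.86385e+09 s; T₂ = 42.68 minutes = 2560.8 s.
T_syn = |T₁ · T₂ / (T₁ − T₂)|.
T_syn = |5.86385e+09 · 2560.8 / (5.86385e+09 − 2560.8)| s ≈ 2561 s = 42.68 minutes.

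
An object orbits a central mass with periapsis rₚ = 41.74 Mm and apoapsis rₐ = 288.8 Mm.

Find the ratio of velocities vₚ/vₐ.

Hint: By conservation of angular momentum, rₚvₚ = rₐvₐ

Convert to SI: rₚ = 41.74 Mm = 4.174e+07 m; rₐ = 288.8 Mm = 2.888e+08 m.
Conservation of angular momentum gives rₚvₚ = rₐvₐ, so vₚ/vₐ = rₐ/rₚ.
vₚ/vₐ = 2.888e+08 / 4.174e+07 ≈ 6.919.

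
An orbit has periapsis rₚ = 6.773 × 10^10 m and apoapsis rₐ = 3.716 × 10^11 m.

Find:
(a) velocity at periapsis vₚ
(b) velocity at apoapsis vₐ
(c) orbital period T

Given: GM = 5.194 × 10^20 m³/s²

(a) With a = (rₚ + rₐ)/2 = 2.19665e+11 m, vₚ = √(GM (2/rₚ − 1/a)) = √(5.194e+20 · (2/6.773e+10 − 1/2.19665e+11)) m/s ≈ 1.139e+05 m/s
(b) With a = (rₚ + rₐ)/2 = 2.19665e+11 m, vₐ = √(GM (2/rₐ − 1/a)) = √(5.194e+20 · (2/3.716e+11 − 1/2.19665e+11)) m/s ≈ 2.076e+04 m/s
(c) With a = (rₚ + rₐ)/2 = 2.19665e+11 m, T = 2π √(a³/GM) = 2π √((2.19665e+11)³/5.194e+20) s ≈ 2.838e+07 s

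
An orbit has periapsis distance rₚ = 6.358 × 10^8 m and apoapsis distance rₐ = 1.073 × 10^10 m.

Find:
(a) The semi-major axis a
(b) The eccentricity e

(a) a = (rₚ + rₐ) / 2 = (6.358e+08 + 1.073e+10) / 2 ≈ 5.683e+09 m = 5.683 × 10^9 m.
(b) e = (rₐ − rₚ) / (rₐ + rₚ) = (1.073e+10 − 6.358e+08) / (1.073e+10 + 6.358e+08) ≈ 0.8881.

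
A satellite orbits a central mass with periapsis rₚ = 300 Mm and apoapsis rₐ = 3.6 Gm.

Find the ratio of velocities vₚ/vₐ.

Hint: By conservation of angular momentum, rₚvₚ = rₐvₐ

Convert to SI: rₚ = 300 Mm = 3e+08 m; rₐ = 3.6 Gm = 3.6e+09 m.
Conservation of angular momentum gives rₚvₚ = rₐvₐ, so vₚ/vₐ = rₐ/rₚ.
vₚ/vₐ = 3.6e+09 / 3e+08 ≈ 12.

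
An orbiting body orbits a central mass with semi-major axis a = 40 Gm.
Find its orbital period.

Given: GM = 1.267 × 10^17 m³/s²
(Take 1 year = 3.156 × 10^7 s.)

Convert to SI: a = 40 Gm = 4e+10 m.
Kepler's third law: T = 2π √(a³ / GM).
Substituting a = 4e+10 m and GM = 1.267e+17 m³/s²:
T = 2π √((4e+10)³ / 1.267e+17) s
T ≈ 1.412e+08 s = 4.475 years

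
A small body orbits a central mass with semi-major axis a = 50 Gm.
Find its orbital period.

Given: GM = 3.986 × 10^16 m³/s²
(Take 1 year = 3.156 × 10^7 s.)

Convert to SI: a = 50 Gm = 5e+10 m.
Kepler's third law: T = 2π √(a³ / GM).
Substituting a = 5e+10 m and GM = 3.986e+16 m³/s²:
T = 2π √((5e+10)³ / 3.986e+16) s
T ≈ 3.519e+08 s = 11.15 years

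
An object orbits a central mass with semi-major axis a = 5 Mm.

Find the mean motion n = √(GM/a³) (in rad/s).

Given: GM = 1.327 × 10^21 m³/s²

Convert to SI: a = 5 Mm = 5e+06 m.
n = √(GM / a³).
n = √(1.327e+21 / (5e+06)³) rad/s ≈ 3.258 rad/s.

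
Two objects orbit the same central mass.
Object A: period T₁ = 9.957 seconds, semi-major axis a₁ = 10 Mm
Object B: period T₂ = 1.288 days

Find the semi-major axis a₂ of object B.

Convert to SI: a₁ = 10 Mm = 1e+07 m; T₂ = 1.288 days = 111283 s.
Kepler's third law: (T₁/T₂)² = (a₁/a₂)³ ⇒ a₂ = a₁ · (T₂/T₁)^(2/3).
T₂/T₁ = 111283 / 9.957 = 11176.4.
a₂ = 1e+07 · (11176.4)^(2/3) m ≈ 4.999e+09 m = 4.999 Gm.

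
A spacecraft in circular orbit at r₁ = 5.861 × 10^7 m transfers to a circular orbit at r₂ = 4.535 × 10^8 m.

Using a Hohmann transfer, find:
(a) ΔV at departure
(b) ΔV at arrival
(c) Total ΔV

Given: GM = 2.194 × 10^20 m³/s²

Transfer semi-major axis: a_t = (r₁ + r₂)/2 = (5.861e+07 + 4.535e+08)/2 = 2.56055e+08 m.
Circular speeds: v₁ = √(GM/r₁) = 1.93478e+06 m/s, v₂ = √(GM/r₂) = 695552 m/s.
Transfer speeds (vis-viva v² = GM(2/r − 1/a_t)): v₁ᵗ = 2.57487e+06 m/s, v₂ᵗ = 332774 m/s.
(a) ΔV₁ = |v₁ᵗ − v₁| ≈ 6.401e+05 m/s = 640.1 km/s.
(b) ΔV₂ = |v₂ − v₂ᵗ| ≈ 3.628e+05 m/s = 362.8 km/s.
(c) ΔV_total = ΔV₁ + ΔV₂ ≈ 1.003e+06 m/s = 1003 km/s.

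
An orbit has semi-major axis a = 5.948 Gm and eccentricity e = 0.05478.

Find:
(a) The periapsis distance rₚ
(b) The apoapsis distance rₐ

Convert to SI: a = 5.948 Gm = 5.948e+09 m.
(a) rₚ = a(1 − e) = 5.948e+09 · (1 − 0.05478) = 5.948e+09 · 0.94522 ≈ 5.622e+09 m = 5.622 Gm.
(b) rₐ = a(1 + e) = 5.948e+09 · (1 + 0.05478) = 5.948e+09 · 1.05478 ≈ 6.274e+09 m = 6.274 Gm.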